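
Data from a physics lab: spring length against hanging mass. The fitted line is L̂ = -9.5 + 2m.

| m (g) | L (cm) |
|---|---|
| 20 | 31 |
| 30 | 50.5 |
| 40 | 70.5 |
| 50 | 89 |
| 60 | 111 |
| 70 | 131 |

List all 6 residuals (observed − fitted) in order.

0.5, 0, 0, -1.5, 0.5, 0.5

m=20: L̂ = -9.5 + 2·20 = 30.5; e = 31 − 30.5 = 0.5
m=30: L̂ = -9.5 + 2·30 = 50.5; e = 50.5 − 50.5 = 0
m=40: L̂ = -9.5 + 2·40 = 70.5; e = 70.5 − 70.5 = 0
m=50: L̂ = -9.5 + 2·50 = 90.5; e = 89 − 90.5 = -1.5
m=60: L̂ = -9.5 + 2·60 = 110.5; e = 111 − 110.5 = 0.5
m=70: L̂ = -9.5 + 2·70 = 130.5; e = 131 − 130.5 = 0.5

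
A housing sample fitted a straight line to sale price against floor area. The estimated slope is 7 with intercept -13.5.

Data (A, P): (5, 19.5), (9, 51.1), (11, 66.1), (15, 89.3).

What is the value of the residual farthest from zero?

e = 2.6

A=5: ŷ = -13.5 + 7·5 = 21.5; e = 19.5 − 21.5 = -2
A=9: ŷ = -13.5 + 7·9 = 49.5; e = 51.1 − 49.5 = 1.6
A=11: ŷ = -13.5 + 7·11 = 63.5; e = 66.1 − 63.5 = 2.6
A=15: ŷ = -13.5 + 7·15 = 91.5; e = 89.3 − 91.5 = -2.2
Largest |e| is 2.6 at A = 11, residual 2.6.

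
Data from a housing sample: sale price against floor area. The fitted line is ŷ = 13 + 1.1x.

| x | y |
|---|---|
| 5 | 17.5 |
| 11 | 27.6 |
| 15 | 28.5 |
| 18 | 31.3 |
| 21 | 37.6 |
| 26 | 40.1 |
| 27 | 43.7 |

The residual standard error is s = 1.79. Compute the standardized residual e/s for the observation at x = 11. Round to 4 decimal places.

ŷ = 13 + 1.1·11 = 25.1
e = 27.6 − 25.1 = 2.5
e/s = 2.5 / 1.79 = 1.3966

1.3966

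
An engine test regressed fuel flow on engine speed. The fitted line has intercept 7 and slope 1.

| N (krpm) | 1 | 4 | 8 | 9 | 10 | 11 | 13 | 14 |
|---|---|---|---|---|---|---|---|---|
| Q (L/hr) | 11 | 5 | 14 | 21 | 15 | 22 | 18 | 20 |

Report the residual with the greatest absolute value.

N=1: Q̂ = 7 + 1 = 8; e = 11 − 8 = 3
N=4: Q̂ = 7 + 4 = 11; e = 5 − 11 = -6
N=8: Q̂ = 7 + 8 = 15; e = 14 − 15 = -1
N=9: Q̂ = 7 + 9 = 16; e = 21 − 16 = 5
N=10: Q̂ = 7 + 10 = 17; e = 15 − 17 = -2
N=11: Q̂ = 7 + 11 = 18; e = 22 − 18 = 4
N=13: Q̂ = 7 + 13 = 20; e = 18 − 20 = -2
N=14: Q̂ = 7 + 14 = 21; e = 20 − 21 = -1
Largest |e| is 6 at N = 4, residual -6.

e = -6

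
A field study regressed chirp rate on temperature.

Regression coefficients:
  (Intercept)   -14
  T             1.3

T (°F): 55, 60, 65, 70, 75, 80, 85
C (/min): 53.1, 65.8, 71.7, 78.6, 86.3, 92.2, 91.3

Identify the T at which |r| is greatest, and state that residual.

T = 85, r = -5.2

T=55: ŷ = -14 + 1.3·55 = 57.5; r = 53.1 − 57.5 = -4.4
T=60: ŷ = -14 + 1.3·60 = 64; r = 65.8 − 64 = 1.8
T=65: ŷ = -14 + 1.3·65 = 70.5; r = 71.7 − 70.5 = 1.2
T=70: ŷ = -14 + 1.3·70 = 77; r = 78.6 − 77 = 1.6
T=75: ŷ = -14 + 1.3·75 = 83.5; r = 86.3 − 83.5 = 2.8
T=80: ŷ = -14 + 1.3·80 = 90; r = 92.2 − 90 = 2.2
T=85: ŷ = -14 + 1.3·85 = 96.5; r = 91.3 − 96.5 = -5.2
Largest |r| is 5.2 at T = 85, residual -5.2.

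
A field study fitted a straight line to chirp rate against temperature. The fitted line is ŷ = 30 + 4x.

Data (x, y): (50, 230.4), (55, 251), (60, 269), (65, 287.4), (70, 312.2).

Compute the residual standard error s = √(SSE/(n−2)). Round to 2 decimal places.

x=50: ŷ = 30 + 4·50 = 230; e = 230.4 − 230 = 0.4
x=55: ŷ = 30 + 4·55 = 250; e = 251 − 250 = 1
x=60: ŷ = 30 + 4·60 = 270; e = 269 − 270 = -1
x=65: ŷ = 30 + 4·65 = 290; e = 287.4 − 290 = -2.6
x=70: ŷ = 30 + 4·70 = 310; e = 312.2 − 310 = 2.2
SSE = 0.16 + 1 + 1 + 6.76 + 4.84 = 13.76
s = √(13.76/3) = √4.58667 ≈ 2.14

s = 2.14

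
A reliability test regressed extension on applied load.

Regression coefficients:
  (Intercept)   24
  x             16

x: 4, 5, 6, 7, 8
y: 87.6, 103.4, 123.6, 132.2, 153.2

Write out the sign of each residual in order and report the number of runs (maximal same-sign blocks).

4 runs

x=4: ŷ = 24 + 16·4 = 88; r = 87.6 − 88 = -0.4
x=5: ŷ = 24 + 16·5 = 104; r = 103.4 − 104 = -0.6
x=6: ŷ = 24 + 16·6 = 120; r = 123.6 − 120 = 3.6
x=7: ŷ = 24 + 16·7 = 136; r = 132.2 − 136 = -3.8
x=8: ŷ = 24 + 16·8 = 152; r = 153.2 − 152 = 1.2
Signs: − − + − +
Runs: −×2, +×1, −×1, +×1 → 4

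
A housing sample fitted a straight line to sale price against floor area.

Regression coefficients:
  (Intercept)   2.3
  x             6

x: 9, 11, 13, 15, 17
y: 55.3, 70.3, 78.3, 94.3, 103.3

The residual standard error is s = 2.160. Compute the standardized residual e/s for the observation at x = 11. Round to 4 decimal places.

0.9259

ŷ = 2.3 + 6·11 = 68.3
e = 70.3 − 68.3 = 2
e/s = 2 / 2.160 = 0.9259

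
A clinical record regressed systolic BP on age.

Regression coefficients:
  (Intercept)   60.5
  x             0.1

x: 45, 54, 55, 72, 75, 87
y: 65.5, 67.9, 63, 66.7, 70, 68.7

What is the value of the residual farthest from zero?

e = -3

x=45: ŷ = 60.5 + 0.1·45 = 65; e = 65.5 − 65 = 0.5
x=54: ŷ = 60.5 + 0.1·54 = 65.9; e = 67.9 − 65.9 = 2
x=55: ŷ = 60.5 + 0.1·55 = 66; e = 63 − 66 = -3
x=72: ŷ = 60.5 + 0.1·72 = 67.7; e = 66.7 − 67.7 = -1
x=75: ŷ = 60.5 + 0.1·75 = 68; e = 70 − 68 = 2
x=87: ŷ = 60.5 + 0.1·87 = 69.2; e = 68.7 − 69.2 = -0.5
Largest |e| is 3 at x = 55, residual -3.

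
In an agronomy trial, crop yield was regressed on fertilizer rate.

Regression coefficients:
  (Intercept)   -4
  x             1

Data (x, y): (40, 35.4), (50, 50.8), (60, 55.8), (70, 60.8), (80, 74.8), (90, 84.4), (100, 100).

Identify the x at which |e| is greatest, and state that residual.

x = 70, e = -5.2

x=40: ŷ = -4 + 40 = 36; e = 35.4 − 36 = -0.6
x=50: ŷ = -4 + 50 = 46; e = 50.8 − 46 = 4.8
x=60: ŷ = -4 + 60 = 56; e = 55.8 − 56 = -0.2
x=70: ŷ = -4 + 70 = 66; e = 60.8 − 66 = -5.2
x=80: ŷ = -4 + 80 = 76; e = 74.8 − 76 = -1.2
x=90: ŷ = -4 + 90 = 86; e = 84.4 − 86 = -1.6
x=100: ŷ = -4 + 100 = 96; e = 100 − 96 = 4
Largest |e| is 5.2 at x = 70, residual -5.2.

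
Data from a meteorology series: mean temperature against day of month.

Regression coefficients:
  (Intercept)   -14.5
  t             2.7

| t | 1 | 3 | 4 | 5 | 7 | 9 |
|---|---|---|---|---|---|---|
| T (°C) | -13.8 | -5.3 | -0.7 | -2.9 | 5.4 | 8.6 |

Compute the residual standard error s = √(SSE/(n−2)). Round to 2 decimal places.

t=1: T̂ = -14.5 + 2.7·1 = -11.8; r = -13.8 − (-11.8) = -2
t=3: T̂ = -14.5 + 2.7·3 = -6.4; r = -5.3 − (-6.4) = 1.1
t=4: T̂ = -14.5 + 2.7·4 = -3.7; r = -0.7 − (-3.7) = 3
t=5: T̂ = -14.5 + 2.7·5 = -1; r = -2.9 − (-1) = -1.9
t=7: T̂ = -14.5 + 2.7·7 = 4.4; r = 5.4 − 4.4 = 1
t=9: T̂ = -14.5 + 2.7·9 = 9.8; r = 8.6 − 9.8 = -1.2
SSE = 4 + 1.21 + 9 + 3.61 + 1 + 1.44 = 20.26
s = √(20.26/4) = √5.065 ≈ 2.25

s = 2.25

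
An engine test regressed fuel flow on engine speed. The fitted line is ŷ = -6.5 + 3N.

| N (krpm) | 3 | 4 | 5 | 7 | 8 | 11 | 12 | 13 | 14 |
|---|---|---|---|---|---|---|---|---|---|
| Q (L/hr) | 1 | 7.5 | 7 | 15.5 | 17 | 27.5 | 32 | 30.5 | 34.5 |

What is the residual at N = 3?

r = -1.5

ŷ = -6.5 + 3·3 = 2.5
r = 1 − 2.5 = -1.5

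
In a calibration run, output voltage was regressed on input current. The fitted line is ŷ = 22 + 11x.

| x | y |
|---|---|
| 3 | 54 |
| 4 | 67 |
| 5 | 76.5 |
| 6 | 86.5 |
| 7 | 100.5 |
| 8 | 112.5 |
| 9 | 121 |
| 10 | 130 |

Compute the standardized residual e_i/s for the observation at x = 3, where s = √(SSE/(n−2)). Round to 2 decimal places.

-0.59

x=3: ŷ = 22 + 11·3 = 55; e = 54 − 55 = -1
x=4: ŷ = 22 + 11·4 = 66; e = 67 − 66 = 1
x=5: ŷ = 22 + 11·5 = 77; e = 76.5 − 77 = -0.5
x=6: ŷ = 22 + 11·6 = 88; e = 86.5 − 88 = -1.5
x=7: ŷ = 22 + 11·7 = 99; e = 100.5 − 99 = 1.5
x=8: ŷ = 22 + 11·8 = 110; e = 112.5 − 110 = 2.5
x=9: ŷ = 22 + 11·9 = 121; e = 121 − 121 = 0
x=10: ŷ = 22 + 11·10 = 132; e = 130 − 132 = -2
SSE = 1 + 1 + 0.25 + 2.25 + 2.25 + 6.25 + 0 + 4 = 17
s = √(17/6) = 1.68325
e/s = -1 / 1.68325 = -0.59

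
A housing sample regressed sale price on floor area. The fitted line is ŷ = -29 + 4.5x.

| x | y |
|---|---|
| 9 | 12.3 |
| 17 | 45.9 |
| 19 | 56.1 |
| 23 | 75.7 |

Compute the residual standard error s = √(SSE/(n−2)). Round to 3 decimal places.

x=9: ŷ = -29 + 4.5·9 = 11.5; e = 12.3 − 11.5 = 0.8
x=17: ŷ = -29 + 4.5·17 = 47.5; e = 45.9 − 47.5 = -1.6
x=19: ŷ = -29 + 4.5·19 = 56.5; e = 56.1 − 56.5 = -0.4
x=23: ŷ = -29 + 4.5·23 = 74.5; e = 75.7 − 74.5 = 1.2
SSE = 0.64 + 2.56 + 0.16 + 1.44 = 4.8
s = √(4.8/2) = √2.4 ≈ 1.549

s = 1.549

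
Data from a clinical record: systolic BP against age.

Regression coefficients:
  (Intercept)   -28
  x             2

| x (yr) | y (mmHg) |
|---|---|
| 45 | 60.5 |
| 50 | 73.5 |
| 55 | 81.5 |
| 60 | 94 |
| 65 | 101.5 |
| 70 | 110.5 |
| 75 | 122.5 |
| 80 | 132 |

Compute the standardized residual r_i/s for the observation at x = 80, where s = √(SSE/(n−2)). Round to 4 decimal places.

x=45: ŷ = -28 + 2·45 = 62; r = 60.5 − 62 = -1.5
x=50: ŷ = -28 + 2·50 = 72; r = 73.5 − 72 = 1.5
x=55: ŷ = -28 + 2·55 = 82; r = 81.5 − 82 = -0.5
x=60: ŷ = -28 + 2·60 = 92; r = 94 − 92 = 2
x=65: ŷ = -28 + 2·65 = 102; r = 101.5 − 102 = -0.5
x=70: ŷ = -28 + 2·70 = 112; r = 110.5 − 112 = -1.5
x=75: ŷ = -28 + 2·75 = 122; r = 122.5 − 122 = 0.5
x=80: ŷ = -28 + 2·80 = 132; r = 132 − 132 = 0
SSE = 2.25 + 2.25 + 0.25 + 4 + 0.25 + 2.25 + 0.25 + 0 = 11.5
s = √(11.5/6) = 1.38444
r/s = 0 / 1.38444 = 0.0000

0.0000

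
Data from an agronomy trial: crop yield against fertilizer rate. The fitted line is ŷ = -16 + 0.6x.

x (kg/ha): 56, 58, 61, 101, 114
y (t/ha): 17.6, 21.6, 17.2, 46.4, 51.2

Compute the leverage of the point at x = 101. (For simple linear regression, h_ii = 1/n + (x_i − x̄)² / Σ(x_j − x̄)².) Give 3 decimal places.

h = 0.376

x̄ = (56 + 58 + 61 + 101 + 114)/5 = 78
Σ(x − x̄)² = 484 + 400 + 289 + 529 + 1296 = 2998
h = 1/5 + (23)²/2998 = 0.2 + 0.176451 = 0.376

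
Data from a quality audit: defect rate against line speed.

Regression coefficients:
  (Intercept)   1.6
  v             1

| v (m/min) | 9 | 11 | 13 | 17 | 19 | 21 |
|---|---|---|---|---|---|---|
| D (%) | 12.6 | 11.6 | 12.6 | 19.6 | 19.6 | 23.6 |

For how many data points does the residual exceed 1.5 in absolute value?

v=9: D̂ = 1.6 + 9 = 10.6; e = 12.6 − 10.6 = 2
v=11: D̂ = 1.6 + 11 = 12.6; e = 11.6 − 12.6 = -1
v=13: D̂ = 1.6 + 13 = 14.6; e = 12.6 − 14.6 = -2
v=17: D̂ = 1.6 + 17 = 18.6; e = 19.6 − 18.6 = 1
v=19: D̂ = 1.6 + 19 = 20.6; e = 19.6 − 20.6 = -1
v=21: D̂ = 1.6 + 21 = 22.6; e = 23.6 − 22.6 = 1
|e| > 1.5: v=9 (|e|=2), v=13 (|e|=2) → 2

2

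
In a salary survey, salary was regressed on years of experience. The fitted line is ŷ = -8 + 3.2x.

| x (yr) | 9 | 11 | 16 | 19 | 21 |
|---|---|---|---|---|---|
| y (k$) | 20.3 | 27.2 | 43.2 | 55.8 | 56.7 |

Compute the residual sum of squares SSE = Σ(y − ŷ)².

SSE = 15.5

x=9: ŷ = -8 + 3.2·9 = 20.8; e = 20.3 − 20.8 = -0.5
x=11: ŷ = -8 + 3.2·11 = 27.2; e = 27.2 − 27.2 = 0
x=16: ŷ = -8 + 3.2·16 = 43.2; e = 43.2 − 43.2 = 0
x=19: ŷ = -8 + 3.2·19 = 52.8; e = 55.8 − 52.8 = 3
x=21: ŷ = -8 + 3.2·21 = 59.2; e = 56.7 − 59.2 = -2.5
SSE = 0.25 + 0 + 0 + 9 + 6.25 = 15.5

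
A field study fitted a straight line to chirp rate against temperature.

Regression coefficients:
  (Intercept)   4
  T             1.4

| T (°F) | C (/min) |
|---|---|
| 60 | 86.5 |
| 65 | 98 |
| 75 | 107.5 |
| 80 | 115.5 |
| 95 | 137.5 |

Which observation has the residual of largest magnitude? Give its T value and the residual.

T = 65, r = 3

T=60: ŷ = 4 + 1.4·60 = 88; r = 86.5 − 88 = -1.5
T=65: ŷ = 4 + 1.4·65 = 95; r = 98 − 95 = 3
T=75: ŷ = 4 + 1.4·75 = 109; r = 107.5 − 109 = -1.5
T=80: ŷ = 4 + 1.4·80 = 116; r = 115.5 − 116 = -0.5
T=95: ŷ = 4 + 1.4·95 = 137; r = 137.5 − 137 = 0.5
Largest |r| is 3 at T = 65, residual 3.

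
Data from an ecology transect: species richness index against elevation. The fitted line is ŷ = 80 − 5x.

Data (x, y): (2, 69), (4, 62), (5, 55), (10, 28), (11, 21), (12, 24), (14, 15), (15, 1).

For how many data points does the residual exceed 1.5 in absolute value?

x=2: ŷ = 80 − 5·2 = 70; r = 69 − 70 = -1
x=4: ŷ = 80 − 5·4 = 60; r = 62 − 60 = 2
x=5: ŷ = 80 − 5·5 = 55; r = 55 − 55 = 0
x=10: ŷ = 80 − 5·10 = 30; r = 28 − 30 = -2
x=11: ŷ = 80 − 5·11 = 25; r = 21 − 25 = -4
x=12: ŷ = 80 − 5·12 = 20; r = 24 − 20 = 4
x=14: ŷ = 80 − 5·14 = 10; r = 15 − 10 = 5
x=15: ŷ = 80 − 5·15 = 5; r = 1 − 5 = -4
|r| > 1.5: x=4 (|r|=2), x=10 (|r|=2), x=11 (|r|=4), x=12 (|r|=4), x=14 (|r|=5), x=15 (|r|=4) → 6

6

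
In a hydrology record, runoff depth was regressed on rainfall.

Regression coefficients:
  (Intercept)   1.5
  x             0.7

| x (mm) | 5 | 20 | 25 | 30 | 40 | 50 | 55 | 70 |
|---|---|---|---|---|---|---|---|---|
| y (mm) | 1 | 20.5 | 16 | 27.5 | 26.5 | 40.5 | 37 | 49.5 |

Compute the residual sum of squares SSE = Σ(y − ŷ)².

SSE = 110

x=5: ŷ = 1.5 + 0.7·5 = 5; e = 1 − 5 = -4
x=20: ŷ = 1.5 + 0.7·20 = 15.5; e = 20.5 − 15.5 = 5
x=25: ŷ = 1.5 + 0.7·25 = 19; e = 16 − 19 = -3
x=30: ŷ = 1.5 + 0.7·30 = 22.5; e = 27.5 − 22.5 = 5
x=40: ŷ = 1.5 + 0.7·40 = 29.5; e = 26.5 − 29.5 = -3
x=50: ŷ = 1.5 + 0.7·50 = 36.5; e = 40.5 − 36.5 = 4
x=55: ŷ = 1.5 + 0.7·55 = 40; e = 37 − 40 = -3
x=70: ŷ = 1.5 + 0.7·70 = 50.5; e = 49.5 − 50.5 = -1
SSE = 16 + 25 + 9 + 25 + 9 + 16 + 9 + 1 = 110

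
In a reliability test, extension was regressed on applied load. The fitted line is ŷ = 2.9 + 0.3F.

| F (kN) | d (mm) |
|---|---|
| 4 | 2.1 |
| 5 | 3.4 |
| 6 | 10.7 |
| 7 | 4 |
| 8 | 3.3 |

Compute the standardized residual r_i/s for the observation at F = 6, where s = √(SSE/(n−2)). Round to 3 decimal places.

1.532

F=4: ŷ = 2.9 + 0.3·4 = 4.1; r = 2.1 − 4.1 = -2
F=5: ŷ = 2.9 + 0.3·5 = 4.4; r = 3.4 − 4.4 = -1
F=6: ŷ = 2.9 + 0.3·6 = 4.7; r = 10.7 − 4.7 = 6
F=7: ŷ = 2.9 + 0.3·7 = 5; r = 4 − 5 = -1
F=8: ŷ = 2.9 + 0.3·8 = 5.3; r = 3.3 − 5.3 = -2
SSE = 4 + 1 + 36 + 1 + 4 = 46
s = √(46/3) = 3.91578
r/s = 6 / 3.91578 = 1.532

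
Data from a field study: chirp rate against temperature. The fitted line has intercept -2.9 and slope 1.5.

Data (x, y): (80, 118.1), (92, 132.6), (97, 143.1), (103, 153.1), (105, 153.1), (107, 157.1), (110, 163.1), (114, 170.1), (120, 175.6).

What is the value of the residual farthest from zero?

e = -2.5

x=80: ŷ = -2.9 + 1.5·80 = 117.1; e = 118.1 − 117.1 = 1
x=92: ŷ = -2.9 + 1.5·92 = 135.1; e = 132.6 − 135.1 = -2.5
x=97: ŷ = -2.9 + 1.5·97 = 142.6; e = 143.1 − 142.6 = 0.5
x=103: ŷ = -2.9 + 1.5·103 = 151.6; e = 153.1 − 151.6 = 1.5
x=105: ŷ = -2.9 + 1.5·105 = 154.6; e = 153.1 − 154.6 = -1.5
x=107: ŷ = -2.9 + 1.5·107 = 157.6; e = 157.1 − 157.6 = -0.5
x=110: ŷ = -2.9 + 1.5·110 = 162.1; e = 163.1 − 162.1 = 1
x=114: ŷ = -2.9 + 1.5·114 = 168.1; e = 170.1 − 168.1 = 2
x=120: ŷ = -2.9 + 1.5·120 = 177.1; e = 175.6 − 177.1 = -1.5
Largest |e| is 2.5 at x = 92, residual -2.5.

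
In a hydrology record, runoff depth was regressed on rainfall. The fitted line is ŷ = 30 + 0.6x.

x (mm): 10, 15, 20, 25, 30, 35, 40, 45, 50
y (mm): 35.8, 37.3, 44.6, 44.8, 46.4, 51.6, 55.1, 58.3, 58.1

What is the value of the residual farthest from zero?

x=10: ŷ = 30 + 0.6·10 = 36; r = 35.8 − 36 = -0.2
x=15: ŷ = 30 + 0.6·15 = 39; r = 37.3 − 39 = -1.7
x=20: ŷ = 30 + 0.6·20 = 42; r = 44.6 − 42 = 2.6
x=25: ŷ = 30 + 0.6·25 = 45; r = 44.8 − 45 = -0.2
x=30: ŷ = 30 + 0.6·30 = 48; r = 46.4 − 48 = -1.6
x=35: ŷ = 30 + 0.6·35 = 51; r = 51.6 − 51 = 0.6
x=40: ŷ = 30 + 0.6·40 = 54; r = 55.1 − 54 = 1.1
x=45: ŷ = 30 + 0.6·45 = 57; r = 58.3 − 57 = 1.3
x=50: ŷ = 30 + 0.6·50 = 60; r = 58.1 − 60 = -1.9
Largest |r| is 2.6 at x = 20, residual 2.6.

r = 2.6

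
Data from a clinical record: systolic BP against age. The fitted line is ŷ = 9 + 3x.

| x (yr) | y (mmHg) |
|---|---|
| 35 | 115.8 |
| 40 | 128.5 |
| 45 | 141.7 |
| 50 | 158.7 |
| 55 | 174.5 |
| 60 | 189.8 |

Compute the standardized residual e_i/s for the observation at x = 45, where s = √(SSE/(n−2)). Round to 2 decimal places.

x=35: ŷ = 9 + 3·35 = 114; e = 115.8 − 114 = 1.8
x=40: ŷ = 9 + 3·40 = 129; e = 128.5 − 129 = -0.5
x=45: ŷ = 9 + 3·45 = 144; e = 141.7 − 144 = -2.3
x=50: ŷ = 9 + 3·50 = 159; e = 158.7 − 159 = -0.3
x=55: ŷ = 9 + 3·55 = 174; e = 174.5 − 174 = 0.5
x=60: ŷ = 9 + 3·60 = 189; e = 189.8 − 189 = 0.8
SSE = 3.24 + 0.25 + 5.29 + 0.09 + 0.25 + 0.64 = 9.76
s = √(9.76/4) = 1.56205
e/s = -2.3 / 1.56205 = -1.47

-1.47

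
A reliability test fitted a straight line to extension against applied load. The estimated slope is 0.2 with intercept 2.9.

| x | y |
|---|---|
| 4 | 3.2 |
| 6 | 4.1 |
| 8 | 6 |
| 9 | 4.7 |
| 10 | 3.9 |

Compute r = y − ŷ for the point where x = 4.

ŷ = 2.9 + 0.2·4 = 3.7
r = 3.2 − 3.7 = -0.5

r = -0.5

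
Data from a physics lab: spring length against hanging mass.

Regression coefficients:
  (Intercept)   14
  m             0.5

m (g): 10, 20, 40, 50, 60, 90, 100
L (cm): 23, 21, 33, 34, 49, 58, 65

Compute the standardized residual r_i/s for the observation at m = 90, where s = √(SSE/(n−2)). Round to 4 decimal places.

m=10: ŷ = 14 + 0.5·10 = 19; r = 23 − 19 = 4
m=20: ŷ = 14 + 0.5·20 = 24; r = 21 − 24 = -3
m=40: ŷ = 14 + 0.5·40 = 34; r = 33 − 34 = -1
m=50: ŷ = 14 + 0.5·50 = 39; r = 34 − 39 = -5
m=60: ŷ = 14 + 0.5·60 = 44; r = 49 − 44 = 5
m=90: ŷ = 14 + 0.5·90 = 59; r = 58 − 59 = -1
m=100: ŷ = 14 + 0.5·100 = 64; r = 65 − 64 = 1
SSE = 16 + 9 + 1 + 25 + 25 + 1 + 1 = 78
s = √(78/5) = 3.94968
r/s = -1 / 3.94968 = -0.2532

-0.2532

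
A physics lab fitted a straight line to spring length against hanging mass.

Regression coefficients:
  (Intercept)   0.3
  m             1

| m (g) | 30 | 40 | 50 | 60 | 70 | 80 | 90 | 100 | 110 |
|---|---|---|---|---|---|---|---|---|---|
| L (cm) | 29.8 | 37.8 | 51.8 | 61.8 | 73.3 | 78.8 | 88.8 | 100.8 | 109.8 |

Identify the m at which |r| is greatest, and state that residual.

m = 70, r = 3

m=30: L̂ = 0.3 + 30 = 30.3; r = 29.8 − 30.3 = -0.5
m=40: L̂ = 0.3 + 40 = 40.3; r = 37.8 − 40.3 = -2.5
m=50: L̂ = 0.3 + 50 = 50.3; r = 51.8 − 50.3 = 1.5
m=60: L̂ = 0.3 + 60 = 60.3; r = 61.8 − 60.3 = 1.5
m=70: L̂ = 0.3 + 70 = 70.3; r = 73.3 − 70.3 = 3
m=80: L̂ = 0.3 + 80 = 80.3; r = 78.8 − 80.3 = -1.5
m=90: L̂ = 0.3 + 90 = 90.3; r = 88.8 − 90.3 = -1.5
m=100: L̂ = 0.3 + 100 = 100.3; r = 100.8 − 100.3 = 0.5
m=110: L̂ = 0.3 + 110 = 110.3; r = 109.8 − 110.3 = -0.5
Largest |r| is 3 at m = 70, residual 3.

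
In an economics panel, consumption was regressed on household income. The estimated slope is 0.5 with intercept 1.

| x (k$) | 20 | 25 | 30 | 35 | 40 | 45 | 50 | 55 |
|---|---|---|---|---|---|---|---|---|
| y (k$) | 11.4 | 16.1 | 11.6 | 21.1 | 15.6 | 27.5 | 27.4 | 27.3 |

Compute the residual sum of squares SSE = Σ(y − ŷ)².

x=20: ŷ = 1 + 0.5·20 = 11; e = 11.4 − 11 = 0.4
x=25: ŷ = 1 + 0.5·25 = 13.5; e = 16.1 − 13.5 = 2.6
x=30: ŷ = 1 + 0.5·30 = 16; e = 11.6 − 16 = -4.4
x=35: ŷ = 1 + 0.5·35 = 18.5; e = 21.1 − 18.5 = 2.6
x=40: ŷ = 1 + 0.5·40 = 21; e = 15.6 − 21 = -5.4
x=45: ŷ = 1 + 0.5·45 = 23.5; e = 27.5 − 23.5 = 4
x=50: ŷ = 1 + 0.5·50 = 26; e = 27.4 − 26 = 1.4
x=55: ŷ = 1 + 0.5·55 = 28.5; e = 27.3 − 28.5 = -1.2
SSE = 0.16 + 6.76 + 19.36 + 6.76 + 29.16 + 16 + 1.96 + 1.44 = 81.6

SSE = 81.6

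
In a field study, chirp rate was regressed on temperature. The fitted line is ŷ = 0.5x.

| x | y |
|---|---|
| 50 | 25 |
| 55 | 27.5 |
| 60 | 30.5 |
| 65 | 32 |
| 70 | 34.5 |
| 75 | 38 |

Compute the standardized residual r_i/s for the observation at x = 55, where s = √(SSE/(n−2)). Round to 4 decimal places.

0.0000

x=50: ŷ = 0.5·50 = 25; r = 25 − 25 = 0
x=55: ŷ = 0.5·55 = 27.5; r = 27.5 − 27.5 = 0
x=60: ŷ = 0.5·60 = 30; r = 30.5 − 30 = 0.5
x=65: ŷ = 0.5·65 = 32.5; r = 32 − 32.5 = -0.5
x=70: ŷ = 0.5·70 = 35; r = 34.5 − 35 = -0.5
x=75: ŷ = 0.5·75 = 37.5; r = 38 − 37.5 = 0.5
SSE = 0 + 0 + 0.25 + 0.25 + 0.25 + 0.25 = 1
s = √(1/4) = 0.5
r/s = 0 / 0.5 = 0.0000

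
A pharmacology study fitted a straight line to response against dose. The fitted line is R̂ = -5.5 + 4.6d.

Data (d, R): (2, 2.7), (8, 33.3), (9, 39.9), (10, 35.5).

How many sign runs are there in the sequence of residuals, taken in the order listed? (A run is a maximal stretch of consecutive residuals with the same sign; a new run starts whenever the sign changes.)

3 runs

d=2: R̂ = -5.5 + 4.6·2 = 3.7; e = 2.7 − 3.7 = -1
d=8: R̂ = -5.5 + 4.6·8 = 31.3; e = 33.3 − 31.3 = 2
d=9: R̂ = -5.5 + 4.6·9 = 35.9; e = 39.9 − 35.9 = 4
d=10: R̂ = -5.5 + 4.6·10 = 40.5; e = 35.5 − 40.5 = -5
Signs: − + + −
Runs: −×1, +×2, −×1 → 3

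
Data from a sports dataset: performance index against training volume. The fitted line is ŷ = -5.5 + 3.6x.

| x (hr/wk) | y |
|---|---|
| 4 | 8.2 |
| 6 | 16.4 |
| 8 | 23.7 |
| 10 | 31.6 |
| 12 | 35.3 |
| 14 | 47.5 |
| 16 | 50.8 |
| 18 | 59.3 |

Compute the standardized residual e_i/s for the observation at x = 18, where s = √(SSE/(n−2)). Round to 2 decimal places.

0.00

x=4: ŷ = -5.5 + 3.6·4 = 8.9; e = 8.2 − 8.9 = -0.7
x=6: ŷ = -5.5 + 3.6·6 = 16.1; e = 16.4 − 16.1 = 0.3
x=8: ŷ = -5.5 + 3.6·8 = 23.3; e = 23.7 − 23.3 = 0.4
x=10: ŷ = -5.5 + 3.6·10 = 30.5; e = 31.6 − 30.5 = 1.1
x=12: ŷ = -5.5 + 3.6·12 = 37.7; e = 35.3 − 37.7 = -2.4
x=14: ŷ = -5.5 + 3.6·14 = 44.9; e = 47.5 − 44.9 = 2.6
x=16: ŷ = -5.5 + 3.6·16 = 52.1; e = 50.8 − 52.1 = -1.3
x=18: ŷ = -5.5 + 3.6·18 = 59.3; e = 59.3 − 59.3 = 0
SSE = 0.49 + 0.09 + 0.16 + 1.21 + 5.76 + 6.76 + 1.69 + 0 = 16.16
s = √(16.16/6) = 1.64114
e/s = 0 / 1.64114 = 0.00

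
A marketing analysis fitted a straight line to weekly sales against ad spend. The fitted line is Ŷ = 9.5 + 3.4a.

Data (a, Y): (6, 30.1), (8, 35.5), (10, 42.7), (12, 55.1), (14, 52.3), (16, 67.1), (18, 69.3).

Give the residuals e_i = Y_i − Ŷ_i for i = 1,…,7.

0.2, -1.2, -0.8, 4.8, -4.8, 3.2, -1.4

a=6: Ŷ = 9.5 + 3.4·6 = 29.9; e = 30.1 − 29.9 = 0.2
a=8: Ŷ = 9.5 + 3.4·8 = 36.7; e = 35.5 − 36.7 = -1.2
a=10: Ŷ = 9.5 + 3.4·10 = 43.5; e = 42.7 − 43.5 = -0.8
a=12: Ŷ = 9.5 + 3.4·12 = 50.3; e = 55.1 − 50.3 = 4.8
a=14: Ŷ = 9.5 + 3.4·14 = 57.1; e = 52.3 − 57.1 = -4.8
a=16: Ŷ = 9.5 + 3.4·16 = 63.9; e = 67.1 − 63.9 = 3.2
a=18: Ŷ = 9.5 + 3.4·18 = 70.7; e = 69.3 − 70.7 = -1.4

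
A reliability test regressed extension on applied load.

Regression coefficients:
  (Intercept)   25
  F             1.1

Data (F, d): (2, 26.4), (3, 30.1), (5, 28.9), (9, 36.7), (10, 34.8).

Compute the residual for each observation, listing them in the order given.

-0.8, 1.8, -1.6, 1.8, -1.2

F=2: d̂ = 25 + 1.1·2 = 27.2; r = 26.4 − 27.2 = -0.8
F=3: d̂ = 25 + 1.1·3 = 28.3; r = 30.1 − 28.3 = 1.8
F=5: d̂ = 25 + 1.1·5 = 30.5; r = 28.9 − 30.5 = -1.6
F=9: d̂ = 25 + 1.1·9 = 34.9; r = 36.7 − 34.9 = 1.8
F=10: d̂ = 25 + 1.1·10 = 36; r = 34.8 − 36 = -1.2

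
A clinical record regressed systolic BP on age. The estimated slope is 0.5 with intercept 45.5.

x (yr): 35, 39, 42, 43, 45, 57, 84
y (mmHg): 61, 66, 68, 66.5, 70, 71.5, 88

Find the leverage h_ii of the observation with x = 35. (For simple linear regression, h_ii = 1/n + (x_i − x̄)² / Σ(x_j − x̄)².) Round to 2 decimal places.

x̄ = (35 + 39 + 42 + 43 + 45 + 57 + 84)/7 = 49.2857
Σ(x − x̄)² = 204.082 + 105.796 + 53.0816 + 39.5102 + 18.3673 + 59.5102 + 1205.08 = 1685.43
h = 1/7 + (-14.2857)²/1685.43 = 0.142857 + 0.121086 = 0.26

h = 0.26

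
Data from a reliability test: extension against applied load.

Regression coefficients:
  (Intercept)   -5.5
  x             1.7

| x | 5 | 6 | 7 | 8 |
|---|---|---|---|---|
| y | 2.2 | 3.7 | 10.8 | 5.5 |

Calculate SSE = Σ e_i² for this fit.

SSE = 27.76

x=5: ŷ = -5.5 + 1.7·5 = 3; e = 2.2 − 3 = -0.8
x=6: ŷ = -5.5 + 1.7·6 = 4.7; e = 3.7 − 4.7 = -1
x=7: ŷ = -5.5 + 1.7·7 = 6.4; e = 10.8 − 6.4 = 4.4
x=8: ŷ = -5.5 + 1.7·8 = 8.1; e = 5.5 − 8.1 = -2.6
SSE = 0.64 + 1 + 19.36 + 6.76 = 27.76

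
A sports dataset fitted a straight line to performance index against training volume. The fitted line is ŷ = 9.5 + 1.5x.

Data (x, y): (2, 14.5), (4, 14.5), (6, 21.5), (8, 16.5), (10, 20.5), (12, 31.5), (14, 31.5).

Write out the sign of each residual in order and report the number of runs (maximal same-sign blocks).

5 runs

x=2: ŷ = 9.5 + 1.5·2 = 12.5; r = 14.5 − 12.5 = 2
x=4: ŷ = 9.5 + 1.5·4 = 15.5; r = 14.5 − 15.5 = -1
x=6: ŷ = 9.5 + 1.5·6 = 18.5; r = 21.5 − 18.5 = 3
x=8: ŷ = 9.5 + 1.5·8 = 21.5; r = 16.5 − 21.5 = -5
x=10: ŷ = 9.5 + 1.5·10 = 24.5; r = 20.5 − 24.5 = -4
x=12: ŷ = 9.5 + 1.5·12 = 27.5; r = 31.5 − 27.5 = 4
x=14: ŷ = 9.5 + 1.5·14 = 30.5; r = 31.5 − 30.5 = 1
Signs: + − + − − + +
Runs: +×1, −×1, +×1, −×2, +×2 → 5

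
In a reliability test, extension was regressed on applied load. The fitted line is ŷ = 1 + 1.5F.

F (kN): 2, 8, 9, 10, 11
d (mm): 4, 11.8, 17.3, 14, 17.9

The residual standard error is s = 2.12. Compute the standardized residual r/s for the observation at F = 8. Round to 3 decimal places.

ŷ = 1 + 1.5·8 = 13
r = 11.8 − 13 = -1.2
r/s = -1.2 / 2.12 = -0.566

-0.566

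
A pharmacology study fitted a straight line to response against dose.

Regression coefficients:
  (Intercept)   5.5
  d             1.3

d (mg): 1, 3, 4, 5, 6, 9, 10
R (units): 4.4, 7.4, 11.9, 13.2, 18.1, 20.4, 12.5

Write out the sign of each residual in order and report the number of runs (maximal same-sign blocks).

3 runs

d=1: ŷ = 5.5 + 1.3·1 = 6.8; e = 4.4 − 6.8 = -2.4
d=3: ŷ = 5.5 + 1.3·3 = 9.4; e = 7.4 − 9.4 = -2
d=4: ŷ = 5.5 + 1.3·4 = 10.7; e = 11.9 − 10.7 = 1.2
d=5: ŷ = 5.5 + 1.3·5 = 12; e = 13.2 − 12 = 1.2
d=6: ŷ = 5.5 + 1.3·6 = 13.3; e = 18.1 − 13.3 = 4.8
d=9: ŷ = 5.5 + 1.3·9 = 17.2; e = 20.4 − 17.2 = 3.2
d=10: ŷ = 5.5 + 1.3·10 = 18.5; e = 12.5 − 18.5 = -6
Signs: − − + + + + −
Runs: −×2, +×4, −×1 → 3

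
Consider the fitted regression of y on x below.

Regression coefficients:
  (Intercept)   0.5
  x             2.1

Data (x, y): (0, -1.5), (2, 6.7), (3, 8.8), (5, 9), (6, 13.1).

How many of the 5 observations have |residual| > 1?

x=0: ŷ = 0.5 + 2.1·0 = 0.5; r = -1.5 − 0.5 = -2
x=2: ŷ = 0.5 + 2.1·2 = 4.7; r = 6.7 − 4.7 = 2
x=3: ŷ = 0.5 + 2.1·3 = 6.8; r = 8.8 − 6.8 = 2
x=5: ŷ = 0.5 + 2.1·5 = 11; r = 9 − 11 = -2
x=6: ŷ = 0.5 + 2.1·6 = 13.1; r = 13.1 − 13.1 = 0
|r| > 1: x=0 (|r|=2), x=2 (|r|=2), x=3 (|r|=2), x=5 (|r|=2) → 4

4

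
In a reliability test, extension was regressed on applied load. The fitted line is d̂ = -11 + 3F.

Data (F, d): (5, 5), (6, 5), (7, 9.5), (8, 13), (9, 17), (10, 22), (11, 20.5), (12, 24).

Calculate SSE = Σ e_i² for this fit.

SSE = 18.5

F=5: d̂ = -11 + 3·5 = 4; e = 5 − 4 = 1
F=6: d̂ = -11 + 3·6 = 7; e = 5 − 7 = -2
F=7: d̂ = -11 + 3·7 = 10; e = 9.5 − 10 = -0.5
F=8: d̂ = -11 + 3·8 = 13; e = 13 − 13 = 0
F=9: d̂ = -11 + 3·9 = 16; e = 17 − 16 = 1
F=10: d̂ = -11 + 3·10 = 19; e = 22 − 19 = 3
F=11: d̂ = -11 + 3·11 = 22; e = 20.5 − 22 = -1.5
F=12: d̂ = -11 + 3·12 = 25; e = 24 − 25 = -1
SSE = 1 + 4 + 0.25 + 0 + 1 + 9 + 2.25 + 1 = 18.5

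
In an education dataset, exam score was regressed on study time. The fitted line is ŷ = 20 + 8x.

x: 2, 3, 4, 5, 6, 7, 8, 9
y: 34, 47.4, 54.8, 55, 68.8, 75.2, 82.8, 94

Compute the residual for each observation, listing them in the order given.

-2, 3.4, 2.8, -5, 0.8, -0.8, -1.2, 2

x=2: ŷ = 20 + 8·2 = 36; r = 34 − 36 = -2
x=3: ŷ = 20 + 8·3 = 44; r = 47.4 − 44 = 3.4
x=4: ŷ = 20 + 8·4 = 52; r = 54.8 − 52 = 2.8
x=5: ŷ = 20 + 8·5 = 60; r = 55 − 60 = -5
x=6: ŷ = 20 + 8·6 = 68; r = 68.8 − 68 = 0.8
x=7: ŷ = 20 + 8·7 = 76; r = 75.2 − 76 = -0.8
x=8: ŷ = 20 + 8·8 = 84; r = 82.8 − 84 = -1.2
x=9: ŷ = 20 + 8·9 = 92; r = 94 − 92 = 2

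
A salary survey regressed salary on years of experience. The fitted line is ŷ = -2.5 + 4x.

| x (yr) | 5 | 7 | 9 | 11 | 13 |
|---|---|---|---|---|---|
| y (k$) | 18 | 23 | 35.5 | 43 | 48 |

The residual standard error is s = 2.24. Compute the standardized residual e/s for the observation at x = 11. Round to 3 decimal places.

ŷ = -2.5 + 4·11 = 41.5
e = 43 − 41.5 = 1.5
e/s = 1.5 / 2.24 = 0.670

0.670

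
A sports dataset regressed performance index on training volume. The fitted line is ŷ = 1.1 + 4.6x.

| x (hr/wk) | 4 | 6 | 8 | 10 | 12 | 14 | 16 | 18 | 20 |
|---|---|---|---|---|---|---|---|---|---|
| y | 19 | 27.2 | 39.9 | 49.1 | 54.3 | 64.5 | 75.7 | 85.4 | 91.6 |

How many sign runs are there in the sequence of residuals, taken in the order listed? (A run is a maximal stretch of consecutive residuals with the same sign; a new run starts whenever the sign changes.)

5 runs

x=4: ŷ = 1.1 + 4.6·4 = 19.5; e = 19 − 19.5 = -0.5
x=6: ŷ = 1.1 + 4.6·6 = 28.7; e = 27.2 − 28.7 = -1.5
x=8: ŷ = 1.1 + 4.6·8 = 37.9; e = 39.9 − 37.9 = 2
x=10: ŷ = 1.1 + 4.6·10 = 47.1; e = 49.1 − 47.1 = 2
x=12: ŷ = 1.1 + 4.6·12 = 56.3; e = 54.3 − 56.3 = -2
x=14: ŷ = 1.1 + 4.6·14 = 65.5; e = 64.5 − 65.5 = -1
x=16: ŷ = 1.1 + 4.6·16 = 74.7; e = 75.7 − 74.7 = 1
x=18: ŷ = 1.1 + 4.6·18 = 83.9; e = 85.4 − 83.9 = 1.5
x=20: ŷ = 1.1 + 4.6·20 = 93.1; e = 91.6 − 93.1 = -1.5
Signs: − − + + − − + + −
Runs: −×2, +×2, −×2, +×2, −×1 → 5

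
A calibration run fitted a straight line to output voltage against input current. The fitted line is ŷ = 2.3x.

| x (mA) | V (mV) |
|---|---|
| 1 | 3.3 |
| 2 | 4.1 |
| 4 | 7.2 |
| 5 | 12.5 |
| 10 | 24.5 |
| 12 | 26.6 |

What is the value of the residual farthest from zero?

x=1: ŷ = 2.3·1 = 2.3; r = 3.3 − 2.3 = 1
x=2: ŷ = 2.3·2 = 4.6; r = 4.1 − 4.6 = -0.5
x=4: ŷ = 2.3·4 = 9.2; r = 7.2 − 9.2 = -2
x=5: ŷ = 2.3·5 = 11.5; r = 12.5 − 11.5 = 1
x=10: ŷ = 2.3·10 = 23; r = 24.5 − 23 = 1.5
x=12: ŷ = 2.3·12 = 27.6; r = 26.6 − 27.6 = -1
Largest |r| is 2 at x = 4, residual -2.

r = -2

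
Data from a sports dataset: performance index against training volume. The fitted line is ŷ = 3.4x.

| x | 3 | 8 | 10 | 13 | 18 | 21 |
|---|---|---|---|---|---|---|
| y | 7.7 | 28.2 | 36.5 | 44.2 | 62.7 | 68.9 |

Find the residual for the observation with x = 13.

ŷ = 3.4·13 = 44.2
e = 44.2 − 44.2 = 0

e = 0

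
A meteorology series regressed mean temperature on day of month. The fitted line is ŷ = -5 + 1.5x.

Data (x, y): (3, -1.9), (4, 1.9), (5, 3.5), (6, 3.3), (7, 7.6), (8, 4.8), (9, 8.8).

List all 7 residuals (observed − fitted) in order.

x=3: ŷ = -5 + 1.5·3 = -0.5; r = -1.9 − (-0.5) = -1.4
x=4: ŷ = -5 + 1.5·4 = 1; r = 1.9 − 1 = 0.9
x=5: ŷ = -5 + 1.5·5 = 2.5; r = 3.5 − 2.5 = 1
x=6: ŷ = -5 + 1.5·6 = 4; r = 3.3 − 4 = -0.7
x=7: ŷ = -5 + 1.5·7 = 5.5; r = 7.6 − 5.5 = 2.1
x=8: ŷ = -5 + 1.5·8 = 7; r = 4.8 − 7 = -2.2
x=9: ŷ = -5 + 1.5·9 = 8.5; r = 8.8 − 8.5 = 0.3

-1.4, 0.9, 1, -0.7, 2.1, -2.2, 0.3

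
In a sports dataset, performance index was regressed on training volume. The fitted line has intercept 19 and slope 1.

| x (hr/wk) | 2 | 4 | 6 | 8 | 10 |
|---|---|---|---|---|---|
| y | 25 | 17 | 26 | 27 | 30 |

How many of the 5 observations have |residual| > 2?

2

x=2: ŷ = 19 + 2 = 21; r = 25 − 21 = 4
x=4: ŷ = 19 + 4 = 23; r = 17 − 23 = -6
x=6: ŷ = 19 + 6 = 25; r = 26 − 25 = 1
x=8: ŷ = 19 + 8 = 27; r = 27 − 27 = 0
x=10: ŷ = 19 + 10 = 29; r = 30 − 29 = 1
|r| > 2: x=2 (|r|=4), x=4 (|r|=6) → 2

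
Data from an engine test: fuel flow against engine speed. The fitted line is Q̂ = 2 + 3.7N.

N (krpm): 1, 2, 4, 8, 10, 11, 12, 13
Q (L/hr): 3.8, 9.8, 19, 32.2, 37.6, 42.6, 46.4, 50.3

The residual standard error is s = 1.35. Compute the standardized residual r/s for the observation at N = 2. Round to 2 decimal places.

0.30

Q̂ = 2 + 3.7·2 = 9.4
r = 9.8 − 9.4 = 0.4
r/s = 0.4 / 1.35 = 0.30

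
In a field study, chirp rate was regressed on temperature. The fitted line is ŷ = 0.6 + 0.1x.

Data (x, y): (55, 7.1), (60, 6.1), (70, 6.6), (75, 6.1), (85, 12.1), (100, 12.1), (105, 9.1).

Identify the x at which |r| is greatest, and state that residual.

x = 85, r = 3

x=55: ŷ = 0.6 + 0.1·55 = 6.1; r = 7.1 − 6.1 = 1
x=60: ŷ = 0.6 + 0.1·60 = 6.6; r = 6.1 − 6.6 = -0.5
x=70: ŷ = 0.6 + 0.1·70 = 7.6; r = 6.6 − 7.6 = -1
x=75: ŷ = 0.6 + 0.1·75 = 8.1; r = 6.1 − 8.1 = -2
x=85: ŷ = 0.6 + 0.1·85 = 9.1; r = 12.1 − 9.1 = 3
x=100: ŷ = 0.6 + 0.1·100 = 10.6; r = 12.1 − 10.6 = 1.5
x=105: ŷ = 0.6 + 0.1·105 = 11.1; r = 9.1 − 11.1 = -2
Largest |r| is 3 at x = 85, residual 3.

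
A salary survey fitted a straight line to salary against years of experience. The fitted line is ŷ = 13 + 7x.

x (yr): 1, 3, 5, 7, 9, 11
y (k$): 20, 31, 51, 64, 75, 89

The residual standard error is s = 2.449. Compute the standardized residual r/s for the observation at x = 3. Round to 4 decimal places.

ŷ = 13 + 7·3 = 34
r = 31 − 34 = -3
r/s = -3 / 2.449 = -1.2250

-1.2250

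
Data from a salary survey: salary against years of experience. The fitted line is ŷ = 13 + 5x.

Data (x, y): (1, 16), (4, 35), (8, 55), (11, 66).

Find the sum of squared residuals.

x=1: ŷ = 13 + 5·1 = 18; r = 16 − 18 = -2
x=4: ŷ = 13 + 5·4 = 33; r = 35 − 33 = 2
x=8: ŷ = 13 + 5·8 = 53; r = 55 − 53 = 2
x=11: ŷ = 13 + 5·11 = 68; r = 66 − 68 = -2
SSE = 4 + 4 + 4 + 4 = 16

SSE = 16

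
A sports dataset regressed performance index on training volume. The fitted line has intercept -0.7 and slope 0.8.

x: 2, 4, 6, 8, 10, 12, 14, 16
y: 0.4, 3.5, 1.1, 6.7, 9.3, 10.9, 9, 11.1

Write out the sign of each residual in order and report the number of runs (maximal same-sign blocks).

5 runs

x=2: ŷ = -0.7 + 0.8·2 = 0.9; r = 0.4 − 0.9 = -0.5
x=4: ŷ = -0.7 + 0.8·4 = 2.5; r = 3.5 − 2.5 = 1
x=6: ŷ = -0.7 + 0.8·6 = 4.1; r = 1.1 − 4.1 = -3
x=8: ŷ = -0.7 + 0.8·8 = 5.7; r = 6.7 − 5.7 = 1
x=10: ŷ = -0.7 + 0.8·10 = 7.3; r = 9.3 − 7.3 = 2
x=12: ŷ = -0.7 + 0.8·12 = 8.9; r = 10.9 − 8.9 = 2
x=14: ŷ = -0.7 + 0.8·14 = 10.5; r = 9 − 10.5 = -1.5
x=16: ŷ = -0.7 + 0.8·16 = 12.1; r = 11.1 − 12.1 = -1
Signs: − + − + + + − −
Runs: −×1, +×1, −×1, +×3, −×2 → 5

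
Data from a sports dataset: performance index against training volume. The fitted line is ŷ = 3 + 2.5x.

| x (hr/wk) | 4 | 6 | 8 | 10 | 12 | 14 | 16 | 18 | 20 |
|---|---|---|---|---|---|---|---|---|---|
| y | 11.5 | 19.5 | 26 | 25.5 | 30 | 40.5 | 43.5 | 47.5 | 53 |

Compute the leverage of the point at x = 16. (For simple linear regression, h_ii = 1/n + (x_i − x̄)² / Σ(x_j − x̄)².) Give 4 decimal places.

h = 0.1778

x̄ = (4 + 6 + 8 + 10 + 12 + 14 + 16 + 18 + 20)/9 = 12
Σ(x − x̄)² = 64 + 36 + 16 + 4 + 0 + 4 + 16 + 36 + 64 = 240
h = 1/9 + (4)²/240 = 0.111111 + 0.0666667 = 0.1778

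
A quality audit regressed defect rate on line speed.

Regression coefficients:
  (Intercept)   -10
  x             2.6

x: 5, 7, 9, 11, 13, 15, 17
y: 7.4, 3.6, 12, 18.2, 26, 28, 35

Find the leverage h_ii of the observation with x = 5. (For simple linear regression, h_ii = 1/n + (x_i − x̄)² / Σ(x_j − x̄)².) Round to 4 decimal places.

x̄ = (5 + 7 + 9 + 11 + 13 + 15 + 17)/7 = 11
Σ(x − x̄)² = 36 + 16 + 4 + 0 + 4 + 16 + 36 = 112
h = 1/7 + (-6)²/112 = 0.142857 + 0.321429 = 0.4643

h = 0.4643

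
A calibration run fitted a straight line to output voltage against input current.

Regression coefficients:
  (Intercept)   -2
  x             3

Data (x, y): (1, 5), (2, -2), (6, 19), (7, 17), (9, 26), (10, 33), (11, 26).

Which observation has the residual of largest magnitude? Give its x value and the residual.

x = 2, e = -6

x=1: ŷ = -2 + 3·1 = 1; e = 5 − 1 = 4
x=2: ŷ = -2 + 3·2 = 4; e = -2 − 4 = -6
x=6: ŷ = -2 + 3·6 = 16; e = 19 − 16 = 3
x=7: ŷ = -2 + 3·7 = 19; e = 17 − 19 = -2
x=9: ŷ = -2 + 3·9 = 25; e = 26 − 25 = 1
x=10: ŷ = -2 + 3·10 = 28; e = 33 − 28 = 5
x=11: ŷ = -2 + 3·11 = 31; e = 26 − 31 = -5
Largest |e| is 6 at x = 2, residual -6.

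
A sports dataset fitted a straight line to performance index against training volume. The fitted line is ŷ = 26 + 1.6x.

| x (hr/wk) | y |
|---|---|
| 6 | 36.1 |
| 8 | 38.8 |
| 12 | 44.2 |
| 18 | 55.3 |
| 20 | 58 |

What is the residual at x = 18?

ŷ = 26 + 1.6·18 = 54.8
e = 55.3 − 54.8 = 0.5

e = 0.5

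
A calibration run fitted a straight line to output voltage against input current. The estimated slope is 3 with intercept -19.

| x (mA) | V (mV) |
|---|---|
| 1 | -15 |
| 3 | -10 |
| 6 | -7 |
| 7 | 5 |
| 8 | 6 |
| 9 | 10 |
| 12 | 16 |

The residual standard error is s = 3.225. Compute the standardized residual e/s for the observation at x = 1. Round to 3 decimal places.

ŷ = -19 + 3·1 = -16
e = -15 − (-16) = 1
e/s = 1 / 3.225 = 0.310

0.310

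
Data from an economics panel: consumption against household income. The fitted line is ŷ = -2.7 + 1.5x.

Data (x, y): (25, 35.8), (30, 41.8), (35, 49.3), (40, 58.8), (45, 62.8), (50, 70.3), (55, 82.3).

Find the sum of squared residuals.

SSE = 18

x=25: ŷ = -2.7 + 1.5·25 = 34.8; r = 35.8 − 34.8 = 1
x=30: ŷ = -2.7 + 1.5·30 = 42.3; r = 41.8 − 42.3 = -0.5
x=35: ŷ = -2.7 + 1.5·35 = 49.8; r = 49.3 − 49.8 = -0.5
x=40: ŷ = -2.7 + 1.5·40 = 57.3; r = 58.8 − 57.3 = 1.5
x=45: ŷ = -2.7 + 1.5·45 = 64.8; r = 62.8 − 64.8 = -2
x=50: ŷ = -2.7 + 1.5·50 = 72.3; r = 70.3 − 72.3 = -2
x=55: ŷ = -2.7 + 1.5·55 = 79.8; r = 82.3 − 79.8 = 2.5
SSE = 1 + 0.25 + 0.25 + 2.25 + 4 + 4 + 6.25 = 18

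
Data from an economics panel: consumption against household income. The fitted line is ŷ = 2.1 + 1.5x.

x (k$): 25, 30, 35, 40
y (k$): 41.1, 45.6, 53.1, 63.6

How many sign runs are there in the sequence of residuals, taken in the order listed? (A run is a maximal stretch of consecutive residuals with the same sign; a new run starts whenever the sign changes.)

x=25: ŷ = 2.1 + 1.5·25 = 39.6; e = 41.1 − 39.6 = 1.5
x=30: ŷ = 2.1 + 1.5·30 = 47.1; e = 45.6 − 47.1 = -1.5
x=35: ŷ = 2.1 + 1.5·35 = 54.6; e = 53.1 − 54.6 = -1.5
x=40: ŷ = 2.1 + 1.5·40 = 62.1; e = 63.6 − 62.1 = 1.5
Signs: + − − +
Runs: +×1, −×2, +×1 → 3

3 runs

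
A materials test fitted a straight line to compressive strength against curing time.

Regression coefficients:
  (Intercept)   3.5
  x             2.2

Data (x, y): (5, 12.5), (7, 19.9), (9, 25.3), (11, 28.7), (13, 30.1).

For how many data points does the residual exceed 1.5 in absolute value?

x=5: ŷ = 3.5 + 2.2·5 = 14.5; e = 12.5 − 14.5 = -2
x=7: ŷ = 3.5 + 2.2·7 = 18.9; e = 19.9 − 18.9 = 1
x=9: ŷ = 3.5 + 2.2·9 = 23.3; e = 25.3 − 23.3 = 2
x=11: ŷ = 3.5 + 2.2·11 = 27.7; e = 28.7 − 27.7 = 1
x=13: ŷ = 3.5 + 2.2·13 = 32.1; e = 30.1 − 32.1 = -2
|e| > 1.5: x=5 (|e|=2), x=9 (|e|=2), x=13 (|e|=2) → 3

3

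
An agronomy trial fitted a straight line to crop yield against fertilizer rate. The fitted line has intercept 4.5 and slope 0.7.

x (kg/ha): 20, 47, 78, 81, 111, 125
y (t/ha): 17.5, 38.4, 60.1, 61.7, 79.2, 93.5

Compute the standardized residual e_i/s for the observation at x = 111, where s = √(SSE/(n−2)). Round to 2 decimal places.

-1.58

x=20: ŷ = 4.5 + 0.7·20 = 18.5; e = 17.5 − 18.5 = -1
x=47: ŷ = 4.5 + 0.7·47 = 37.4; e = 38.4 − 37.4 = 1
x=78: ŷ = 4.5 + 0.7·78 = 59.1; e = 60.1 − 59.1 = 1
x=81: ŷ = 4.5 + 0.7·81 = 61.2; e = 61.7 − 61.2 = 0.5
x=111: ŷ = 4.5 + 0.7·111 = 82.2; e = 79.2 − 82.2 = -3
x=125: ŷ = 4.5 + 0.7·125 = 92; e = 93.5 − 92 = 1.5
SSE = 1 + 1 + 1 + 0.25 + 9 + 2.25 = 14.5
s = √(14.5/4) = 1.90394
e/s = -3 / 1.90394 = -1.58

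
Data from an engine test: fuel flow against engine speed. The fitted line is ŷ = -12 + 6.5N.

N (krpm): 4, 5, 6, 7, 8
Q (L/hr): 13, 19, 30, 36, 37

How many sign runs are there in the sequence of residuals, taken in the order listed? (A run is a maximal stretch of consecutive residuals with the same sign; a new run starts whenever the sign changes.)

3 runs

N=4: ŷ = -12 + 6.5·4 = 14; e = 13 − 14 = -1
N=5: ŷ = -12 + 6.5·5 = 20.5; e = 19 − 20.5 = -1.5
N=6: ŷ = -12 + 6.5·6 = 27; e = 30 − 27 = 3
N=7: ŷ = -12 + 6.5·7 = 33.5; e = 36 − 33.5 = 2.5
N=8: ŷ = -12 + 6.5·8 = 40; e = 37 − 40 = -3
Signs: − − + + −
Runs: −×2, +×2, −×1 → 3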